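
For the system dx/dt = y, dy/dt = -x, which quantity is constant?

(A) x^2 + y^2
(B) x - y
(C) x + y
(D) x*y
A

A first integral I satisfies dI/dt = 0 along every solution. Differentiate each option and use the equation of motion:
(A) d/dt[x^2 + y^2] = 2x*dx/dt + 2y*dy/dt = 2x*y + 2y*(-x) = 0
(B) d/dt[x - y] = y - (-x) = x + y, not identically 0
(C) d/dt[x + y] = y + (-x) = y - x, not identically 0
(D) d/dt[x*y] = (dx/dt)y + x(dy/dt) = y^2 - x^2, not identically 0

Only (A) has zero time-derivative. So x^2 + y^2 (the squared radius; trajectories are circles) is the conserved quantity.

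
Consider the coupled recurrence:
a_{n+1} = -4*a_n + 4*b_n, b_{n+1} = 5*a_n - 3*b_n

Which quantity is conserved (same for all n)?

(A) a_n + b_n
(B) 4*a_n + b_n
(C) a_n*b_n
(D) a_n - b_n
A

Replace a_n by a_{n+1} = -4*a_n + 4*b_n and b_n by b_{n+1} = 5*a_n - 3*b_n in each option and simplify:
(A) a_n + b_n  ->  (-4*a_n + 4*b_n) + (5*a_n - 3*b_n) = a_n + b_n   [conserved]
(B) 4*a_n + b_n  ->  4*(-4*a_n + 4*b_n) + (5*a_n - 3*b_n) = -11*a_n + 13*b_n   [not conserved]
(C) a_n*b_n  ->  (-4*a_n + 4*b_n)*(5*a_n - 3*b_n) = -20*a_n^2 + 32*a_n*b_n - 12*b_n^2   [not conserved]
(D) a_n - b_n  ->  (-4*a_n + 4*b_n) - (5*a_n - 3*b_n) = -9*a_n + 7*b_n   [not conserved]

Only (A) a_n + b_n returns to itself after one step, so it is the conserved quantity.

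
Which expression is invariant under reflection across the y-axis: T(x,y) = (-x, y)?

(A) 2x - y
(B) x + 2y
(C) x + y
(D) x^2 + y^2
D

The map is reflection across the y-axis: T(x,y) = (-x, y).
Substitute the transformed coordinates into each option and compare with the original:
(A) 2x - y  ->  2(-x) - (y) = -2x - y   [differs from 2x - y: not invariant]
(B) x + 2y  ->  (-x) + 2(y) = -x + 2y   [differs from x + 2y: not invariant]
(C) x + y  ->  (-x) + (y) = -x + y   [differs from x + y: not invariant]
(D) x^2 + y^2  ->  (-x)^2 + (y)^2 = x^2 + y^2   [equals x^2 + y^2: invariant]

Only option (D), x^2 + y^2, is unchanged by the transformation.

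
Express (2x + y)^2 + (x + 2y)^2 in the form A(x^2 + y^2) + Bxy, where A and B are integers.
5(x^2 + y^2) + 8xy

Expanding: (2x + y)^2 = 4x^2 + 4xy + y^2
(x + 2y)^2 = x^2 + 4xy + 4y^2
Sum = (4+1)(x^2+y^2) + 8xy = 5(x^2 + y^2) + 8xy
This is symmetric in x and y.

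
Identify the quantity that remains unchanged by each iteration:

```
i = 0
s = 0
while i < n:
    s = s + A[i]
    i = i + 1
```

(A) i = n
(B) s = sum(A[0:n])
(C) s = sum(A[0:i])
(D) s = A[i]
C

A loop invariant must hold before the first iteration and be re-established by every execution of the body.

(C) s = sum(A[0:i]): Initially i = 0 and s = 0 = sum of the empty slice A[0:0]. If s = sum(A[0:i]) holds at the top of an iteration, the body sets s to sum(A[0:i]) + A[i] = sum(A[0:i+1]) and then i to i+1, so s = sum(A[0:i]) holds again. At exit i = n, giving s = sum(A[0:n]).

The other options fail:
(A) i = n: false initially (i = 0); it is the exit condition, not an invariant.
(B) s = sum(A[0:n]): false before the loop (s = 0, not the full sum) -- it only becomes true at exit.
(D) s = A[i]: after the first iteration s = A[0] but i = 1, so s = A[i] compares s with the wrong element (and fails in general).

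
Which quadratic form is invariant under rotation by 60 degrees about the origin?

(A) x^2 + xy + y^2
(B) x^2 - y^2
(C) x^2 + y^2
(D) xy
C

Rotation by 60 degrees sends (x, y) to (x/2 - sqrt(3)y/2, sqrt(3)x/2 + y/2).
Substitute the transformed coordinates into each option and compare with the original:
(A) x^2 + xy + y^2  ->  (x/2 - sqrt(3)y/2)^2 + (x/2 - sqrt(3)y/2)(sqrt(3)x/2 + y/2) + (sqrt(3)x/2 + y/2)^2 = sqrt(3)x^2/4 + x^2 - xy/2 - sqrt(3)y^2/4 + y^2   [differs from x^2 + xy + y^2: not invariant]
(B) x^2 - y^2  ->  (x/2 - sqrt(3)y/2)^2 - (sqrt(3)x/2 + y/2)^2 = -x^2/2 - sqrt(3)xy + y^2/2   [differs from x^2 - y^2: not invariant]
(C) x^2 + y^2  ->  (x/2 - sqrt(3)y/2)^2 + (sqrt(3)x/2 + y/2)^2 = x^2 + y^2   [equals x^2 + y^2: invariant]
(D) xy  ->  (x/2 - sqrt(3)y/2)(sqrt(3)x/2 + y/2) = sqrt(3)x^2/4 - xy/2 - sqrt(3)y^2/4   [differs from xy: not invariant]

Only option (C), x^2 + y^2, is unchanged by the transformation.
x^2 + y^2 is the squared distance from the origin, which rotations preserve.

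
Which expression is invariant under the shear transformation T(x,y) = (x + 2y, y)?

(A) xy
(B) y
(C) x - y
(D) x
B

Under the shear T(x,y) = (x + 2y, y):
Substitute the transformed coordinates into each option and compare with the original:
(A) xy  ->  (x + 2y)(y) = xy + 2y^2   [differs from xy: not invariant]
(B) y  ->  (y) = y   [equals y: invariant]
(C) x - y  ->  (x + 2y) - (y) = x + y   [differs from x - y: not invariant]
(D) x  ->  (x + 2y) = x + 2y   [differs from x: not invariant]

Only option (B), y, is unchanged by the transformation.
A horizontal shear moves points parallel to the x-axis, so the y-coordinate (and any function of y alone) is unchanged.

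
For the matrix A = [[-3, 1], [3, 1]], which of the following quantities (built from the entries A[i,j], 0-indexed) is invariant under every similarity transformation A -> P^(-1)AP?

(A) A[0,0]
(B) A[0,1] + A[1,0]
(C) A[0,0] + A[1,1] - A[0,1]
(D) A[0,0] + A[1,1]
D

A[0,0] + A[1,1] is the trace of A. By the cyclic property of the trace, tr(P^(-1)AP) = tr(APP^(-1)) = tr(A), so it is the same for every matrix similar to A.

The other combinations are not similarity invariants. For example, take P = [[1, 1], [0, 1]] (det P = 1), so P^(-1) = [[1, -1], [0, 1]] and
B = P^(-1)AP = [[-6, -6], [3, 4]].
Evaluating each option on A and on B:
(A) A[0,0]: -3 for A, -6 for B -> changes
(B) A[0,1] + A[1,0]: 4 for A, -3 for B -> changes
(C) A[0,0] + A[1,1] - A[0,1]: -3 for A, 4 for B -> changes
(D) A[0,0] + A[1,1]: -2 for A, -2 for B -> unchanged

Only (D) A[0,0] + A[1,1] = -2 survives (and it does so for every P, not just this one), so it is the invariant.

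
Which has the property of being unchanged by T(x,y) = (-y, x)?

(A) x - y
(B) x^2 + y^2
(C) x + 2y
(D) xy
B

An expression E(x,y) is invariant under T if E(T(x,y)) = E(x,y). Here T(x,y) = (-y, x).
Substitute the transformed coordinates into each option and compare with the original:
(A) x - y  ->  (-y) - (x) = -x - y   [differs from x - y: not invariant]
(B) x^2 + y^2  ->  (-y)^2 + (x)^2 = x^2 + y^2   [equals x^2 + y^2: invariant]
(C) x + 2y  ->  (-y) + 2(x) = 2x - y   [differs from x + 2y: not invariant]
(D) xy  ->  (-y)(x) = -xy   [differs from xy: not invariant]

Only option (B), x^2 + y^2, is unchanged by the transformation.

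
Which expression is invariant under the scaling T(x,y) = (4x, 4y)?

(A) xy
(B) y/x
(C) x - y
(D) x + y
B

Under the uniform scaling T(x,y) = (4x, 4y):
Substitute the transformed coordinates into each option and compare with the original:
(A) xy  ->  (4x)(4y) = 16xy   [differs from xy: not invariant]
(B) y/x  ->  (4y)/(4x) = y/x   [equals y/x: invariant]
(C) x - y  ->  (4x) - (4y) = 4x - 4y   [differs from x - y: not invariant]
(D) x + y  ->  (4x) + (4y) = 4x + 4y   [differs from x + y: not invariant]

Only option (B), y/x, is unchanged by the transformation.
The common factor 4 cancels in a ratio of coordinates, while sums, products and sums of squares pick up factors of 4 or 16.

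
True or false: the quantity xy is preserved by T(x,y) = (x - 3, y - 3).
False

Substitute T(x,y) = (x - 3, y - 3) into the expression and compare with the original.

Original: xy
After applying T: (x - 3)(y - 3) = xy - 3x - 3y + 9

This differs from the original xy (difference: -3x - 3y + 9), so the expression is NOT invariant.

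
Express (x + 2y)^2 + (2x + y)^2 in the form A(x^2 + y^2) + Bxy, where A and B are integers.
5(x^2 + y^2) + 8xy

Expanding: (x + 2y)^2 = x^2 + 4xy + 4y^2
(2x + y)^2 = 4x^2 + 4xy + y^2
Sum = (1+4)(x^2+y^2) + 8xy = 5(x^2 + y^2) + 8xy
This is symmetric in x and y.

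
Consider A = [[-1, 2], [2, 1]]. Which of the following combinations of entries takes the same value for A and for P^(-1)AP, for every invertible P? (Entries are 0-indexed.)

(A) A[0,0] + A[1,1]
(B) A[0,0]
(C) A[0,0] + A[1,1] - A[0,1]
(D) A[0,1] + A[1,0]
A

A[0,0] + A[1,1] is the trace of A. By the cyclic property of the trace, tr(P^(-1)AP) = tr(APP^(-1)) = tr(A), so it is the same for every matrix similar to A.

The other combinations are not similarity invariants. For example, take P = [[1, 2], [0, 1]] (det P = 1), so P^(-1) = [[1, -2], [0, 1]] and
B = P^(-1)AP = [[-5, -10], [2, 5]].
Evaluating each option on A and on B:
(A) A[0,0] + A[1,1]: 0 for A, 0 for B -> unchanged
(B) A[0,0]: -1 for A, -5 for B -> changes
(C) A[0,0] + A[1,1] - A[0,1]: -2 for A, 10 for B -> changes
(D) A[0,1] + A[1,0]: 4 for A, -8 for B -> changes

Only (A) A[0,0] + A[1,1] = 0 survives (and it does so for every P, not just this one), so it is the invariant.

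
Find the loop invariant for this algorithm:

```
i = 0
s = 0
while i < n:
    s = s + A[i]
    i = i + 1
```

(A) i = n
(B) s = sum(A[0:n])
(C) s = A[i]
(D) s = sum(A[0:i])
D

A loop invariant must hold before the first iteration and be re-established by every execution of the body.

(D) s = sum(A[0:i]): Initially i = 0 and s = 0 = sum of the empty slice A[0:0]. If s = sum(A[0:i]) holds at the top of an iteration, the body sets s to sum(A[0:i]) + A[i] = sum(A[0:i+1]) and then i to i+1, so s = sum(A[0:i]) holds again. At exit i = n, giving s = sum(A[0:n]).

The other options fail:
(A) i = n: false initially (i = 0); it is the exit condition, not an invariant.
(B) s = sum(A[0:n]): false before the loop (s = 0, not the full sum) -- it only becomes true at exit.
(C) s = A[i]: after the first iteration s = A[0] but i = 1, so s = A[i] compares s with the wrong element (and fails in general).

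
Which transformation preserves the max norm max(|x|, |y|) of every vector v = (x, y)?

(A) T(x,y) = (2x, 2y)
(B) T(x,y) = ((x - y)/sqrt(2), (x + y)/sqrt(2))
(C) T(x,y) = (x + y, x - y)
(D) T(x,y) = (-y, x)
D

A transformation preserves a norm if ||T(v)|| = ||v|| for every v; a single vector where the norm changes rules an option out.

(A) T(x,y) = (2x, 2y): v = (1, 0) has norm max(|1|, |0|) = 1, but T(v) = (2, 0) has norm 2 -- not preserved.
(B) T(x,y) = ((x - y)/sqrt(2), (x + y)/sqrt(2)): v = (1, 0) has norm max(|1|, |0|) = 1, but T(v) = (sqrt(2)/2, sqrt(2)/2) has norm sqrt(2)/2 -- not preserved.
(C) T(x,y) = (x + y, x - y): v = (1, 1) has norm max(|1|, |1|) = 1, but T(v) = (2, 0) has norm 2 -- not preserved.
(D) T(x,y) = (-y, x): preserves the norm -- it only permutes the coordinates and/or flips signs, which leaves max(|x|, |y|) unchanged.

Therefore the answer is (D).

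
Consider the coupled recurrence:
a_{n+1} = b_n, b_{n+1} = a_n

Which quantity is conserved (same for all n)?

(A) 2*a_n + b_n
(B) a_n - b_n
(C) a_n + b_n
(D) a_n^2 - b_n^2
C

Replace a_n by a_{n+1} = b_n and b_n by b_{n+1} = a_n in each option and simplify:
(A) 2*a_n + b_n  ->  2*(b_n) + (a_n) = a_n + 2*b_n   [not conserved]
(B) a_n - b_n  ->  (b_n) - (a_n) = -a_n + b_n   [not conserved]
(C) a_n + b_n  ->  (b_n) + (a_n) = a_n + b_n   [conserved]
(D) a_n^2 - b_n^2  ->  (b_n)^2 - (a_n)^2 = -a_n^2 + b_n^2   [not conserved]

Only (C) a_n + b_n returns to itself after one step, so it is the conserved quantity.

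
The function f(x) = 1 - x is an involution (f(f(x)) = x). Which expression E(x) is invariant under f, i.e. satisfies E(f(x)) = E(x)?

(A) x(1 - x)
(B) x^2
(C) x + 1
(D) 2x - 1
A

Replace x by f(x) = 1 - x in each option and simplify. As a quick numerical cross-check, also compare E(5) with E(f(5)) = E(-4).

(A) x(1 - x)  ->  (1 - x)(1 - (1 - x)), which simplifies back to x(1 - x); check: E(5) = -20, E(-4) = -20.   [invariant]
(B) x^2  ->  (1 - x)^2 = (x - 1)^2; check: E(5) = 25 but E(-4) = 16.   [not invariant]
(C) x + 1  ->  (1 - x) + 1 = 2 - x; check: E(5) = 6 but E(-4) = -3.   [not invariant]
(D) 2x - 1  ->  2(1 - x) - 1 = 1 - 2x; check: E(5) = 9 but E(-4) = -9.   [not invariant]

Only (A) is unchanged. E is symmetric under swapping x with f(x) = 1 - x, which is exactly what an involution does.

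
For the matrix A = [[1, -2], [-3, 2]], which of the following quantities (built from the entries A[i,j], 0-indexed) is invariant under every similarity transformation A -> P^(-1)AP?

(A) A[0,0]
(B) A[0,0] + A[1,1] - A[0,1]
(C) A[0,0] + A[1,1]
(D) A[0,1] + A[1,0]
C

A[0,0] + A[1,1] is the trace of A. By the cyclic property of the trace, tr(P^(-1)AP) = tr(APP^(-1)) = tr(A), so it is the same for every matrix similar to A.

The other combinations are not similarity invariants. For example, take P = [[1, 1], [0, 1]] (det P = 1), so P^(-1) = [[1, -1], [0, 1]] and
B = P^(-1)AP = [[4, 0], [-3, -1]].
Evaluating each option on A and on B:
(A) A[0,0]: 1 for A, 4 for B -> changes
(B) A[0,0] + A[1,1] - A[0,1]: 5 for A, 3 for B -> changes
(C) A[0,0] + A[1,1]: 3 for A, 3 for B -> unchanged
(D) A[0,1] + A[1,0]: -5 for A, -3 for B -> changes

Only (C) A[0,0] + A[1,1] = 3 survives (and it does so for every P, not just this one), so it is the invariant.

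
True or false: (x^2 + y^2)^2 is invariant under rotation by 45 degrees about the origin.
True

Applying rotation by 45 degrees: x' = x*cos(45 degrees) - y*sin(45 degrees) = sqrt(2)x/2 - sqrt(2)y/2, y' = x*sin(45 degrees) + y*cos(45 degrees) = sqrt(2)x/2 + sqrt(2)y/2

Substituting into (x^2 + y^2)^2:
((sqrt(2)x/2 - sqrt(2)y/2)^2 + (sqrt(2)x/2 + sqrt(2)y/2)^2)^2
= x^4 + 2x^2y^2 + y^4 = (x^2 + y^2)^2

This equals the original expression (x^2 + y^2)^2, so it IS invariant.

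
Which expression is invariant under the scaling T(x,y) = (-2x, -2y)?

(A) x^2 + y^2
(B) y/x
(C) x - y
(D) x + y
B

Under the uniform scaling T(x,y) = (-2x, -2y):
Substitute the transformed coordinates into each option and compare with the original:
(A) x^2 + y^2  ->  (-2x)^2 + (-2y)^2 = 4x^2 + 4y^2   [differs from x^2 + y^2: not invariant]
(B) y/x  ->  (-2y)/(-2x) = y/x   [equals y/x: invariant]
(C) x - y  ->  (-2x) - (-2y) = -2x + 2y   [differs from x - y: not invariant]
(D) x + y  ->  (-2x) + (-2y) = -2x - 2y   [differs from x + y: not invariant]

Only option (B), y/x, is unchanged by the transformation.
The common factor -2 cancels in a ratio of coordinates, while sums, products and sums of squares pick up factors of -2 or 4.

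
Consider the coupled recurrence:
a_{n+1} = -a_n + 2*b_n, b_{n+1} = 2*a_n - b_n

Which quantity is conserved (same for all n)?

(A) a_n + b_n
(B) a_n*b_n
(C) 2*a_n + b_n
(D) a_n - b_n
A

Replace a_n by a_{n+1} = -a_n + 2*b_n and b_n by b_{n+1} = 2*a_n - b_n in each option and simplify:
(A) a_n + b_n  ->  (-a_n + 2*b_n) + (2*a_n - b_n) = a_n + b_n   [conserved]
(B) a_n*b_n  ->  (-a_n + 2*b_n)*(2*a_n - b_n) = -2*a_n^2 + 5*a_n*b_n - 2*b_n^2   [not conserved]
(C) 2*a_n + b_n  ->  2*(-a_n + 2*b_n) + (2*a_n - b_n) = 3*b_n   [not conserved]
(D) a_n - b_n  ->  (-a_n + 2*b_n) - (2*a_n - b_n) = -3*a_n + 3*b_n   [not conserved]

Only (A) a_n + b_n returns to itself after one step, so it is the conserved quantity.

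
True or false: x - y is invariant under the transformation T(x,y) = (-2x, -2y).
False

Substitute T(x,y) = (-2x, -2y) into the expression and compare with the original.

Original: x - y
After applying T: (-2x) - (-2y) = -2x + 2y

This differs from the original x - y (difference: -3x + 3y), so the expression is NOT invariant.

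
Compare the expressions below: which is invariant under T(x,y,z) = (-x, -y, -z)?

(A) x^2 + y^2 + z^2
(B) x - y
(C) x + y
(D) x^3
A

Apply T(x,y,z) = (-x, -y, -z) to each option, i.e. replace (x, y, z) by the transformed coordinates.
Substitute the transformed coordinates into each option and compare with the original:
(A) x^2 + y^2 + z^2  ->  (-x)^2 + (-y)^2 + (-z)^2 = x^2 + y^2 + z^2   [equals x^2 + y^2 + z^2: invariant]
(B) x - y  ->  (-x) - (-y) = -x + y   [differs from x - y: not invariant]
(C) x + y  ->  (-x) + (-y) = -x - y   [differs from x + y: not invariant]
(D) x^3  ->  (-x)^3 = -x^3   [differs from x^3: not invariant]

Only option (A), x^2 + y^2 + z^2, is unchanged by the transformation.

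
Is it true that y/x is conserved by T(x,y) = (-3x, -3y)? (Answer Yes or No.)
Yes

Substitute T(x,y) = (-3x, -3y) into the expression and compare with the original.

Original: y/x
After applying T: (-3y)/(-3x) = y/x

This is identical to the original y/x, so the expression is invariant.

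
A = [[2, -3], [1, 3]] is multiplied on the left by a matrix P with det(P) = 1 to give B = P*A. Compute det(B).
9

By the multiplicative property of determinants, det(B) = det(P*A) = det(P) * det(A) = det(A),
so the determinant is invariant under multiplication by any determinant-1 matrix; we just need det(A).

det(A) = (2)(3) - (-3)(1) = 6 - (-3) = 9

Therefore det(B) = 1 * 9 = 9.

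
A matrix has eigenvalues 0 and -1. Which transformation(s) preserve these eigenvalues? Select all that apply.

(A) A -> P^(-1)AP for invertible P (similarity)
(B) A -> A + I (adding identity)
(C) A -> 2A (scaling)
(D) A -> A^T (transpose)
A and D

Eigenvalues are preserved by:
1. Similarity transformations: A -> P^(-1)AP (same characteristic polynomial)
2. Transpose: A^T has the same eigenvalues as A

Eigenvalues are NOT preserved by:
- Adding identity: eigenvalues become 0+1, -1+1
- Scaling: eigenvalues become 0, -2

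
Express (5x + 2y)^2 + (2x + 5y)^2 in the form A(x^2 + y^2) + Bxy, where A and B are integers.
29(x^2 + y^2) + 40xy

Expanding: (5x + 2y)^2 = 25x^2 + 20xy + 4y^2
(2x + 5y)^2 = 4x^2 + 20xy + 25y^2
Sum = (25+4)(x^2+y^2) + 40xy = 29(x^2 + y^2) + 40xy
This is symmetric in x and y.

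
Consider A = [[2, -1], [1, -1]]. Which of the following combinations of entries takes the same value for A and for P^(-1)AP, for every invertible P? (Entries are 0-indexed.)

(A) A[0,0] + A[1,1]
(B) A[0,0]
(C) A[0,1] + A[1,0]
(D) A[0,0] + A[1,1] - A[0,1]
A

A[0,0] + A[1,1] is the trace of A. By the cyclic property of the trace, tr(P^(-1)AP) = tr(APP^(-1)) = tr(A), so it is the same for every matrix similar to A.

The other combinations are not similarity invariants. For example, take P = [[1, 1], [0, 1]] (det P = 1), so P^(-1) = [[1, -1], [0, 1]] and
B = P^(-1)AP = [[1, 1], [1, 0]].
Evaluating each option on A and on B:
(A) A[0,0] + A[1,1]: 1 for A, 1 for B -> unchanged
(B) A[0,0]: 2 for A, 1 for B -> changes
(C) A[0,1] + A[1,0]: 0 for A, 2 for B -> changes
(D) A[0,0] + A[1,1] - A[0,1]: 2 for A, 0 for B -> changes

Only (A) A[0,0] + A[1,1] = 1 survives (and it does so for every P, not just this one), so it is the invariant.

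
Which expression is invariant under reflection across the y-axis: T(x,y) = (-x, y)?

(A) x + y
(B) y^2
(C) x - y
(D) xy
B

The map is reflection across the y-axis: T(x,y) = (-x, y).
Substitute the transformed coordinates into each option and compare with the original:
(A) x + y  ->  (-x) + (y) = -x + y   [differs from x + y: not invariant]
(B) y^2  ->  (y)^2 = y^2   [equals y^2: invariant]
(C) x - y  ->  (-x) - (y) = -x - y   [differs from x - y: not invariant]
(D) xy  ->  (-x)(y) = -xy   [differs from xy: not invariant]

Only option (B), y^2, is unchanged by the transformation.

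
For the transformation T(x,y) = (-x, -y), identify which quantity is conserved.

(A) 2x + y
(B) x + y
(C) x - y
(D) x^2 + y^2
D

An expression E(x,y) is invariant under T if E(T(x,y)) = E(x,y). Here T(x,y) = (-x, -y).
Substitute the transformed coordinates into each option and compare with the original:
(A) 2x + y  ->  2(-x) + (-y) = -2x - y   [differs from 2x + y: not invariant]
(B) x + y  ->  (-x) + (-y) = -x - y   [differs from x + y: not invariant]
(C) x - y  ->  (-x) - (-y) = -x + y   [differs from x - y: not invariant]
(D) x^2 + y^2  ->  (-x)^2 + (-y)^2 = x^2 + y^2   [equals x^2 + y^2: invariant]

Only option (D), x^2 + y^2, is unchanged by the transformation.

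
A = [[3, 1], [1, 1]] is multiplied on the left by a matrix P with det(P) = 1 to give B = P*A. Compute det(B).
2

By the multiplicative property of determinants, det(B) = det(P*A) = det(P) * det(A) = det(A),
so the determinant is invariant under multiplication by any determinant-1 matrix; we just need det(A).

det(A) = (3)(1) - (1)(1) = 3 - 1 = 2

Therefore det(B) = 1 * 2 = 2.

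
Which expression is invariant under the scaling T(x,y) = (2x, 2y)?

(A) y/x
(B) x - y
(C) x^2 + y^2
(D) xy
A

Under the uniform scaling T(x,y) = (2x, 2y):
Substitute the transformed coordinates into each option and compare with the original:
(A) y/x  ->  (2y)/(2x) = y/x   [equals y/x: invariant]
(B) x - y  ->  (2x) - (2y) = 2x - 2y   [differs from x - y: not invariant]
(C) x^2 + y^2  ->  (2x)^2 + (2y)^2 = 4x^2 + 4y^2   [differs from x^2 + y^2: not invariant]
(D) xy  ->  (2x)(2y) = 4xy   [differs from xy: not invariant]

Only option (A), y/x, is unchanged by the transformation.
The common factor 2 cancels in a ratio of coordinates, while sums, products and sums of squares pick up factors of 2 or 4.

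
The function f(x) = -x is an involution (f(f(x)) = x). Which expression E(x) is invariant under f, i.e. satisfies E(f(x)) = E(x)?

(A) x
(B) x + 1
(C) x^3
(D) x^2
D

Replace x by f(x) = -x in each option and simplify. As a quick numerical cross-check, also compare E(4) with E(f(4)) = E(-4).

(A) x  ->  (-x) = -x; check: E(4) = 4 but E(-4) = -4.   [not invariant]
(B) x + 1  ->  (-x) + 1 = 1 - x; check: E(4) = 5 but E(-4) = -3.   [not invariant]
(C) x^3  ->  (-x)^3 = -x^3; check: E(4) = 64 but E(-4) = -64.   [not invariant]
(D) x^2  ->  (-x)^2, which simplifies back to x^2; check: E(4) = 16, E(-4) = 16.   [invariant]

Only (D) is unchanged. E is symmetric under swapping x with f(x) = -x, which is exactly what an involution does.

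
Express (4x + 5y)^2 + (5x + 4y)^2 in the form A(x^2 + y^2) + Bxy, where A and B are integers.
41(x^2 + y^2) + 80xy

Expanding: (4x + 5y)^2 = 16x^2 + 40xy + 25y^2
(5x + 4y)^2 = 25x^2 + 40xy + 16y^2
Sum = (16+25)(x^2+y^2) + 80xy = 41(x^2 + y^2) + 80xy
This is symmetric in x and y.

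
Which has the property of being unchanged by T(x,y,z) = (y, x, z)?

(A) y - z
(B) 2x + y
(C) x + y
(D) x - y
C

Apply T(x,y,z) = (y, x, z) to each option, i.e. replace (x, y, z) by the transformed coordinates.
Substitute the transformed coordinates into each option and compare with the original:
(A) y - z  ->  (x) - (z) = x - z   [differs from y - z: not invariant]
(B) 2x + y  ->  2(y) + (x) = x + 2y   [differs from 2x + y: not invariant]
(C) x + y  ->  (y) + (x) = x + y   [equals x + y: invariant]
(D) x - y  ->  (y) - (x) = -x + y   [differs from x - y: not invariant]

Only option (C), x + y, is unchanged by the transformation.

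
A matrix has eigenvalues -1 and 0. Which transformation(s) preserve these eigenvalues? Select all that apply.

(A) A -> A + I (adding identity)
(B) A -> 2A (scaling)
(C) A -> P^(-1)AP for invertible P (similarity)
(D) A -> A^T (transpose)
C and D

Eigenvalues are preserved by:
1. Similarity transformations: A -> P^(-1)AP (same characteristic polynomial)
2. Transpose: A^T has the same eigenvalues as A

Eigenvalues are NOT preserved by:
- Adding identity: eigenvalues become -1+1, 0+1
- Scaling: eigenvalues become -2, 0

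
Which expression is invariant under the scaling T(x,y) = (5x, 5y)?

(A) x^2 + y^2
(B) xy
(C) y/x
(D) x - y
C

Under the uniform scaling T(x,y) = (5x, 5y):
Substitute the transformed coordinates into each option and compare with the original:
(A) x^2 + y^2  ->  (5x)^2 + (5y)^2 = 25x^2 + 25y^2   [differs from x^2 + y^2: not invariant]
(B) xy  ->  (5x)(5y) = 25xy   [differs from xy: not invariant]
(C) y/x  ->  (5y)/(5x) = y/x   [equals y/x: invariant]
(D) x - y  ->  (5x) - (5y) = 5x - 5y   [differs from x - y: not invariant]

Only option (C), y/x, is unchanged by the transformation.
The common factor 5 cancels in a ratio of coordinates, while sums, products and sums of squares pick up factors of 5 or 25.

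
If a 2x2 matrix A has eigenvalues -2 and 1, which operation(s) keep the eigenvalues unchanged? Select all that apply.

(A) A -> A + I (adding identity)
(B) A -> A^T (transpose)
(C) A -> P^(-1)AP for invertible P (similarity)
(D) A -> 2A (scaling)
B and C

Eigenvalues are preserved by:
1. Similarity transformations: A -> P^(-1)AP (same characteristic polynomial)
2. Transpose: A^T has the same eigenvalues as A

Eigenvalues are NOT preserved by:
- Adding identity: eigenvalues become -2+1, 1+1
- Scaling: eigenvalues become -4, 2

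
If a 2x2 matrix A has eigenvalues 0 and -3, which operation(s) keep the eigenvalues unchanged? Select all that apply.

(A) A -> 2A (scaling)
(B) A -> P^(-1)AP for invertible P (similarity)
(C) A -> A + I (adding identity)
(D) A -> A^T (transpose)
B and D

Eigenvalues are preserved by:
1. Similarity transformations: A -> P^(-1)AP (same characteristic polynomial)
2. Transpose: A^T has the same eigenvalues as A

Eigenvalues are NOT preserved by:
- Adding identity: eigenvalues become 0+1, -3+1
- Scaling: eigenvalues become 0, -6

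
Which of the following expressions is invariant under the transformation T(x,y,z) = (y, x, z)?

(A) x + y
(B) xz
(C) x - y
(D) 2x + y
A

Apply T(x,y,z) = (y, x, z) to each option, i.e. replace (x, y, z) by the transformed coordinates.
Substitute the transformed coordinates into each option and compare with the original:
(A) x + y  ->  (y) + (x) = x + y   [equals x + y: invariant]
(B) xz  ->  (y)(z) = yz   [differs from xz: not invariant]
(C) x - y  ->  (y) - (x) = -x + y   [differs from x - y: not invariant]
(D) 2x + y  ->  2(y) + (x) = x + 2y   [differs from 2x + y: not invariant]

Only option (A), x + y, is unchanged by the transformation.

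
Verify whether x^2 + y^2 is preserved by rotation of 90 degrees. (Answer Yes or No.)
Yes

Applying rotation by 90 degrees: x' = x*cos(90 degrees) - y*sin(90 degrees) = -y, y' = x*sin(90 degrees) + y*cos(90 degrees) = x

Substituting into x^2 + y^2:
(-y)^2 + (x)^2
= x^2 + y^2

This equals the original expression x^2 + y^2, so it IS invariant.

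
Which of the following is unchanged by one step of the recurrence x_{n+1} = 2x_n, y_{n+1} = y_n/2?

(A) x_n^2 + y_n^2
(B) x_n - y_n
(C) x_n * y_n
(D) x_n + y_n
C

For the recurrence x_{n+1} = 2x_n, y_{n+1} = y_n/2:

x_{n+1} * y_{n+1} = (2x_n) * (y_n/2) = x_n * y_n
The product is conserved.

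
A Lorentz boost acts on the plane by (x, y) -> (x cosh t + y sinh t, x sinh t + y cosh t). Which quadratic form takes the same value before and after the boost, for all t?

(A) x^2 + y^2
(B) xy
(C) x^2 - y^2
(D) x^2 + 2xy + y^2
C

Write x' = x cosh t + y sinh t, y' = x sinh t + y cosh t and substitute into each option:
(A) x^2 + y^2: (x cosh t + y sinh t)^2 + (x sinh t + y cosh t)^2 = (x^2 + y^2)(cosh^2 t + sinh^2 t) + 4xy sinh t cosh t = (x^2 + y^2) cosh 2t + 2xy sinh 2t   [not invariant for t != 0]
(B) xy: (x cosh t + y sinh t)(x sinh t + y cosh t) = xy(cosh^2 t + sinh^2 t) + (x^2 + y^2) sinh t cosh t = xy cosh 2t + (x^2 + y^2)(sinh 2t)/2   [not invariant for t != 0]
(C) x^2 - y^2: (x cosh t + y sinh t)^2 - (x sinh t + y cosh t)^2 = x^2(cosh^2 t - sinh^2 t) + 2xy(cosh t sinh t - sinh t cosh t) + y^2(sinh^2 t - cosh^2 t) = x^2 - y^2   [invariant, using cosh^2 t - sinh^2 t = 1]
(D) x^2 + 2xy + y^2: (x' + y')^2 with x' + y' = (x + y)(cosh t + sinh t) = (x + y)e^t, so it becomes (x + y)^2 e^(2t)   [not invariant for t != 0]

Only (C) x^2 - y^2 is unchanged; it is the Minkowski form preserved by Lorentz boosts, just as x^2 + y^2 is preserved by ordinary rotations.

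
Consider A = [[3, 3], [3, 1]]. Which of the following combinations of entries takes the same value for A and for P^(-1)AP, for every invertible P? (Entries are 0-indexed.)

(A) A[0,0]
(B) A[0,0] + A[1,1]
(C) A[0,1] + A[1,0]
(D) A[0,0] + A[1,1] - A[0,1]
B

A[0,0] + A[1,1] is the trace of A. By the cyclic property of the trace, tr(P^(-1)AP) = tr(APP^(-1)) = tr(A), so it is the same for every matrix similar to A.

The other combinations are not similarity invariants. For example, take P = [[1, -1], [0, 1]] (det P = 1), so P^(-1) = [[1, 1], [0, 1]] and
B = P^(-1)AP = [[6, -2], [3, -2]].
Evaluating each option on A and on B:
(A) A[0,0]: 3 for A, 6 for B -> changes
(B) A[0,0] + A[1,1]: 4 for A, 4 for B -> unchanged
(C) A[0,1] + A[1,0]: 6 for A, 1 for B -> changes
(D) A[0,0] + A[1,1] - A[0,1]: 1 for A, 6 for B -> changes

Only (B) A[0,0] + A[1,1] = 4 survives (and it does so for every P, not just this one), so it is the invariant.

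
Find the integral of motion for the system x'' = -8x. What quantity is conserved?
E = (x')^2 + 8x^2

Multiply the equation by x':
x' * x'' = -8x * x'
The left side is d/dt[(x')^2/2] and the right side is d/dt[-8x^2/2], so
d/dt[(x')^2/2 + 8x^2/2] = 0, i.e. (x')^2/2 + 8x^2/2 = constant.
Multiplying by 2, the integral of motion is E = (x')^2 + 8x^2.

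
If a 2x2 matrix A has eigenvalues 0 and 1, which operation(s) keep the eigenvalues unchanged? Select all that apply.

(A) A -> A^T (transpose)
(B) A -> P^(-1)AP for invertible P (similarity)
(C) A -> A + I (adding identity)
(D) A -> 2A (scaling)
A and B

Eigenvalues are preserved by:
1. Similarity transformations: A -> P^(-1)AP (same characteristic polynomial)
2. Transpose: A^T has the same eigenvalues as A

Eigenvalues are NOT preserved by:
- Adding identity: eigenvalues become 0+1, 1+1
- Scaling: eigenvalues become 0, 2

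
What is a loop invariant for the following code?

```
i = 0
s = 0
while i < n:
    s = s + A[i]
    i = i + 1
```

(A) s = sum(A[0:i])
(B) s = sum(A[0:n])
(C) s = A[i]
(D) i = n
A

A loop invariant must hold before the first iteration and be re-established by every execution of the body.

(A) s = sum(A[0:i]): Initially i = 0 and s = 0 = sum of the empty slice A[0:0]. If s = sum(A[0:i]) holds at the top of an iteration, the body sets s to sum(A[0:i]) + A[i] = sum(A[0:i+1]) and then i to i+1, so s = sum(A[0:i]) holds again. At exit i = n, giving s = sum(A[0:n]).

The other options fail:
(B) s = sum(A[0:n]): false before the loop (s = 0, not the full sum) -- it only becomes true at exit.
(C) s = A[i]: after the first iteration s = A[0] but i = 1, so s = A[i] compares s with the wrong element (and fails in general).
(D) i = n: false initially (i = 0); it is the exit condition, not an invariant.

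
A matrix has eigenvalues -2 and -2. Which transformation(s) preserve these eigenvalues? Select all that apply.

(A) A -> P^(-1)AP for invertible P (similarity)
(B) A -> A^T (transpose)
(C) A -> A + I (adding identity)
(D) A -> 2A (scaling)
A and B

Eigenvalues are preserved by:
1. Similarity transformations: A -> P^(-1)AP (same characteristic polynomial)
2. Transpose: A^T has the same eigenvalues as A

Eigenvalues are NOT preserved by:
- Adding identity: eigenvalues become -2+1, -2+1
- Scaling: eigenvalues become -4, -4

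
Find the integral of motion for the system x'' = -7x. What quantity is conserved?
E = (x')^2 + 7x^2

Multiply the equation by x':
x' * x'' = -7x * x'
The left side is d/dt[(x')^2/2] and the right side is d/dt[-7x^2/2], so
d/dt[(x')^2/2 + 7x^2/2] = 0, i.e. (x')^2/2 + 7x^2/2 = constant.
Multiplying by 2, the integral of motion is E = (x')^2 + 7x^2.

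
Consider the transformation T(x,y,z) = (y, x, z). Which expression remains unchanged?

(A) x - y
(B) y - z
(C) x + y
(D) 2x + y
C

Apply T(x,y,z) = (y, x, z) to each option, i.e. replace (x, y, z) by the transformed coordinates.
Substitute the transformed coordinates into each option and compare with the original:
(A) x - y  ->  (y) - (x) = -x + y   [differs from x - y: not invariant]
(B) y - z  ->  (x) - (z) = x - z   [differs from y - z: not invariant]
(C) x + y  ->  (y) + (x) = x + y   [equals x + y: invariant]
(D) 2x + y  ->  2(y) + (x) = x + 2y   [differs from 2x + y: not invariant]

Only option (C), x + y, is unchanged by the transformation.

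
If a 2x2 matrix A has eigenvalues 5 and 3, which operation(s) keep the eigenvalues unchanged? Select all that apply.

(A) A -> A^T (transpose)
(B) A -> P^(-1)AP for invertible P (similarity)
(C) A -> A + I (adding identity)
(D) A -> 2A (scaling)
A and B

Eigenvalues are preserved by:
1. Similarity transformations: A -> P^(-1)AP (same characteristic polynomial)
2. Transpose: A^T has the same eigenvalues as A

Eigenvalues are NOT preserved by:
- Adding identity: eigenvalues become 5+1, 3+1
- Scaling: eigenvalues become 10, 6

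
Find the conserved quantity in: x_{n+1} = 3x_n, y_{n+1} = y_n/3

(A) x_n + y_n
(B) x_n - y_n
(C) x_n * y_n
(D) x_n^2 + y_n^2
C

For the recurrence x_{n+1} = 3x_n, y_{n+1} = y_n/3:

x_{n+1} * y_{n+1} = (3x_n) * (y_n/3) = x_n * y_n
The product is conserved.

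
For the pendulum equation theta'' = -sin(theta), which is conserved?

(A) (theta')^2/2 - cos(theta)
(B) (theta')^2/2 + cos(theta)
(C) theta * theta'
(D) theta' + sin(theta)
A

A first integral I satisfies dI/dt = 0 along every solution. Differentiate each option and use the equation of motion:
(A) d/dt[(theta')^2/2 - cos(theta)] = theta' theta'' + sin(theta) theta' = theta'(-sin(theta)) + theta' sin(theta) = 0
(B) d/dt[(theta')^2/2 + cos(theta)] = theta' theta'' - sin(theta) theta' = -2 theta' sin(theta), not identically 0
(C) d/dt[theta * theta'] = (theta')^2 + theta theta'' = (theta')^2 - theta sin(theta), not identically 0
(D) d/dt[theta' + sin(theta)] = theta'' + cos(theta) theta' = -sin(theta) + theta' cos(theta), not identically 0

Only (A) has zero time-derivative. This is the total energy: kinetic (theta')^2/2 plus potential -cos(theta).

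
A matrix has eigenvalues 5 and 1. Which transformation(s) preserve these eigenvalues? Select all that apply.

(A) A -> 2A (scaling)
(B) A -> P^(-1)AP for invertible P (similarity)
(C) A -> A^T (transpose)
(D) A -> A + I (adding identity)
B and C

Eigenvalues are preserved by:
1. Similarity transformations: A -> P^(-1)AP (same characteristic polynomial)
2. Transpose: A^T has the same eigenvalues as A

Eigenvalues are NOT preserved by:
- Adding identity: eigenvalues become 5+1, 1+1
- Scaling: eigenvalues become 10, 2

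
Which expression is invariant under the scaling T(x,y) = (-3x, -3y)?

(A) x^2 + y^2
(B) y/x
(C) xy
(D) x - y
B

Under the uniform scaling T(x,y) = (-3x, -3y):
Substitute the transformed coordinates into each option and compare with the original:
(A) x^2 + y^2  ->  (-3x)^2 + (-3y)^2 = 9x^2 + 9y^2   [differs from x^2 + y^2: not invariant]
(B) y/x  ->  (-3y)/(-3x) = y/x   [equals y/x: invariant]
(C) xy  ->  (-3x)(-3y) = 9xy   [differs from xy: not invariant]
(D) x - y  ->  (-3x) - (-3y) = -3x + 3y   [differs from x - y: not invariant]

Only option (B), y/x, is unchanged by the transformation.
The common factor -3 cancels in a ratio of coordinates, while sums, products and sums of squares pick up factors of -3 or 9.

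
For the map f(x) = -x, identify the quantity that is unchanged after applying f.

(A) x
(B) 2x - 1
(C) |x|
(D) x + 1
C

For f(x) = -x:
Applying f replaces x by -x. Since |-x| = |x|, the absolute value is unchanged by f, whereas x -> -x, 2x - 1 -> -2x - 1 and x + 1 -> -x + 1 all change.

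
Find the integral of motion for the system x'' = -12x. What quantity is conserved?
E = (x')^2 + 12x^2

Multiply the equation by x':
x' * x'' = -12x * x'
The left side is d/dt[(x')^2/2] and the right side is d/dt[-12x^2/2], so
d/dt[(x')^2/2 + 12x^2/2] = 0, i.e. (x')^2/2 + 12x^2/2 = constant.
Multiplying by 2, the integral of motion is E = (x')^2 + 12x^2.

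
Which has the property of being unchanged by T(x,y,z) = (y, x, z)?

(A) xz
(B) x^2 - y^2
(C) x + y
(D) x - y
C

Apply T(x,y,z) = (y, x, z) to each option, i.e. replace (x, y, z) by the transformed coordinates.
Substitute the transformed coordinates into each option and compare with the original:
(A) xz  ->  (y)(z) = yz   [differs from xz: not invariant]
(B) x^2 - y^2  ->  (y)^2 - (x)^2 = -x^2 + y^2   [differs from x^2 - y^2: not invariant]
(C) x + y  ->  (y) + (x) = x + y   [equals x + y: invariant]
(D) x - y  ->  (y) - (x) = -x + y   [differs from x - y: not invariant]

Only option (C), x + y, is unchanged by the transformation.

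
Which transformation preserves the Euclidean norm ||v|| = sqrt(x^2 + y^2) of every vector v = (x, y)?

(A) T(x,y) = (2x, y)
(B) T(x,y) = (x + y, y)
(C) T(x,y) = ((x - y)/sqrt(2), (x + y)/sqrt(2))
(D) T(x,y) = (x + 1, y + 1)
C

A transformation preserves a norm if ||T(v)|| = ||v|| for every v; a single vector where the norm changes rules an option out.

(A) T(x,y) = (2x, y): v = (1, 0) has norm sqrt((1)^2 + (0)^2) = 1, but T(v) = (2, 0) has norm 2 -- not preserved.
(B) T(x,y) = (x + y, y): v = (0, 1) has norm sqrt((0)^2 + (1)^2) = 1, but T(v) = (1, 1) has norm sqrt(2) -- not preserved.
(C) T(x,y) = ((x - y)/sqrt(2), (x + y)/sqrt(2)): preserves the norm -- it is an orthogonal map (a rotation/reflection), and (sqrt(2)(x - y)/2)^2 + (sqrt(2)(x + y)/2)^2 simplifies to x^2 + y^2.
(D) T(x,y) = (x + 1, y + 1): v = (1, 0) has norm sqrt((1)^2 + (0)^2) = 1, but T(v) = (2, 1) has norm sqrt(5) -- not preserved.

Therefore the answer is (C).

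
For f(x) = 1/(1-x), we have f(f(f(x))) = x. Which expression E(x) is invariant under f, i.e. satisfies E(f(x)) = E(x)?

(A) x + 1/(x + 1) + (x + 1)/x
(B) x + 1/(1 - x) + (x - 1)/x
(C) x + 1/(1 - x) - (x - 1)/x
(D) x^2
B

Replace x by f(x) = 1/(1 - x) in each option and simplify. As a quick numerical cross-check, also compare E(4) with E(f(4)) = E(-1/3).

(A) x + 1/(x + 1) + (x + 1)/x  ->  (1/(1 - x)) + 1/((1/(1 - x)) + 1) + ((1/(1 - x)) + 1)/(1/(1 - x)) = (-x^3 + 6x^2 - 11x + 7)/(x^2 - 3x + 2); check: E(4) = 109/20 but E(-1/3) = -5/6.   [not invariant]
(B) x + 1/(1 - x) + (x - 1)/x  ->  (1/(1 - x)) + 1/(1 - (1/(1 - x))) + ((1/(1 - x)) - 1)/(1/(1 - x)), which simplifies back to x + 1/(1 - x) + (x - 1)/x; check: E(4) = 53/12, E(-1/3) = 53/12.   [invariant]
(C) x + 1/(1 - x) - (x - 1)/x  ->  (1/(1 - x)) + 1/(1 - (1/(1 - x))) - ((1/(1 - x)) - 1)/(1/(1 - x)) = (x^2(1 - x) - x + (x - 1)^2)/(x(x - 1)); check: E(4) = 35/12 but E(-1/3) = -43/12.   [not invariant]
(D) x^2  ->  (1/(1 - x))^2 = (x - 1)^(-2); check: E(4) = 16 but E(-1/3) = 1/9.   [not invariant]

Only (B) is unchanged. Indeed f(f(x)) = 1/(1 - 1/(1-x)) = (1-x)/(-x) = (x-1)/x, so E(x) = x + f(x) + f(f(x)) is the sum over the whole 3-cycle; applying f just permutes the three terms cyclically (x -> f(x) -> f(f(x)) -> x), leaving the sum unchanged.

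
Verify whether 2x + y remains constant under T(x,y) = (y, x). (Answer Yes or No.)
No

Substitute T(x,y) = (y, x) into the expression and compare with the original.

Original: 2x + y
After applying T: 2(y) + (x) = x + 2y

This differs from the original 2x + y (difference: -x + y), so the expression is NOT invariant.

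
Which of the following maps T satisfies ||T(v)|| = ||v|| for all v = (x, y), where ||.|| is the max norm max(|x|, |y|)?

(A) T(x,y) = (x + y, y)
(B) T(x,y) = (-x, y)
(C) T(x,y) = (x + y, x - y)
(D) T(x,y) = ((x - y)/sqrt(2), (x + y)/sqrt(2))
B

A transformation preserves a norm if ||T(v)|| = ||v|| for every v; a single vector where the norm changes rules an option out.

(A) T(x,y) = (x + y, y): v = (1, 1) has norm max(|1|, |1|) = 1, but T(v) = (2, 1) has norm 2 -- not preserved.
(B) T(x,y) = (-x, y): preserves the norm -- it only permutes the coordinates and/or flips signs, which leaves max(|x|, |y|) unchanged.
(C) T(x,y) = (x + y, x - y): v = (1, 1) has norm max(|1|, |1|) = 1, but T(v) = (2, 0) has norm 2 -- not preserved.
(D) T(x,y) = ((x - y)/sqrt(2), (x + y)/sqrt(2)): v = (1, 0) has norm max(|1|, |0|) = 1, but T(v) = (sqrt(2)/2, sqrt(2)/2) has norm sqrt(2)/2 -- not preserved.

Therefore the answer is (B).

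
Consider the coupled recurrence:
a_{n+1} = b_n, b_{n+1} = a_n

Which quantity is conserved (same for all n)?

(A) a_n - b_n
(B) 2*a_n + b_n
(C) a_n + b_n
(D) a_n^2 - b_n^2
C

Replace a_n by a_{n+1} = b_n and b_n by b_{n+1} = a_n in each option and simplify:
(A) a_n - b_n  ->  (b_n) - (a_n) = -a_n + b_n   [not conserved]
(B) 2*a_n + b_n  ->  2*(b_n) + (a_n) = a_n + 2*b_n   [not conserved]
(C) a_n + b_n  ->  (b_n) + (a_n) = a_n + b_n   [conserved]
(D) a_n^2 - b_n^2  ->  (b_n)^2 - (a_n)^2 = -a_n^2 + b_n^2   [not conserved]

Only (C) a_n + b_n returns to itself after one step, so it is the conserved quantity.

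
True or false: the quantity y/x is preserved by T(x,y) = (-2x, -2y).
True

Substitute T(x,y) = (-2x, -2y) into the expression and compare with the original.

Original: y/x
After applying T: (-2y)/(-2x) = y/x

This is identical to the original y/x, so the expression is invariant.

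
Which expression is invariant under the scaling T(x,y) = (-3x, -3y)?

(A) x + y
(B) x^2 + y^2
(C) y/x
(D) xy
C

Under the uniform scaling T(x,y) = (-3x, -3y):
Substitute the transformed coordinates into each option and compare with the original:
(A) x + y  ->  (-3x) + (-3y) = -3x - 3y   [differs from x + y: not invariant]
(B) x^2 + y^2  ->  (-3x)^2 + (-3y)^2 = 9x^2 + 9y^2   [differs from x^2 + y^2: not invariant]
(C) y/x  ->  (-3y)/(-3x) = y/x   [equals y/x: invariant]
(D) xy  ->  (-3x)(-3y) = 9xy   [differs from xy: not invariant]

Only option (C), y/x, is unchanged by the transformation.
The common factor -3 cancels in a ratio of coordinates, while sums, products and sums of squares pick up factors of -3 or 9.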